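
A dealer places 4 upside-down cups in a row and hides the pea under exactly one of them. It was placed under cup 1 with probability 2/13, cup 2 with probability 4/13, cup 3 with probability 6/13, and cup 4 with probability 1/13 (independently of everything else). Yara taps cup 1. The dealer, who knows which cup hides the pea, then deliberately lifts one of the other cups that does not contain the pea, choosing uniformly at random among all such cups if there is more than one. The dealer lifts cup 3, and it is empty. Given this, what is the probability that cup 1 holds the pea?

Consider each possible location of the pea in turn.
If it is under cup 1 (prior 2/13): the dealer has 3 equally likely choices, so probability 1/3; weight (2/13)·(1/3) = 2/39.
If it is under cup 2 (prior 4/13): the dealer has 2 equally likely choices, so probability 1/2; weight (4/13)·(1/2) = 2/13.
If it is under cup 3 (prior 6/13): the dealer opened cup 3, so this case is ruled out; weight (6/13)·0 = 0.
If it is under cup 4 (prior 1/13): the dealer has 2 equally likely choices, so probability 1/2; weight (1/13)·(1/2) = 1/26.
The weights sum to 19/78.
So P(the pea under cup 1 | the dealer opened cup 3) = (2/39) / (19/78) = 4/19.

4/19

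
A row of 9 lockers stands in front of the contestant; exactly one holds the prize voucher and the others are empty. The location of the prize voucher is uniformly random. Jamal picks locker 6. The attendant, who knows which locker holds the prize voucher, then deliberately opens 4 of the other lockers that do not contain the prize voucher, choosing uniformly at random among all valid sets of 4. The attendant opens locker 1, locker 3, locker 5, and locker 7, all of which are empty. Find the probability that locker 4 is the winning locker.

Condition on the true location of the prize voucher.
If it is in any of lockers 1, 3, 5, and 7 (prior 1/9 each): that locker was opened and seen not to hold the prize — ruled out; weight (1/9)·0 = 0 each.
If it is in any of lockers 2, 4, 8, and 9 (prior 1/9 each): the attendant has 35 equally likely choices, so probability 1/35; weight (1/9)·(1/35) = 1/315 each.
If it is in locker 6 (prior 1/9): the attendant has 70 equally likely choices, so probability 1/70; weight (1/9)·(1/70) = 1/630.
The weights sum to 1/70.
So P(the prize voucher in locker 4 | the attendant opened locker 1, locker 3, locker 5, and locker 7) = (1/315) / (1/70) = 2/9.

2/9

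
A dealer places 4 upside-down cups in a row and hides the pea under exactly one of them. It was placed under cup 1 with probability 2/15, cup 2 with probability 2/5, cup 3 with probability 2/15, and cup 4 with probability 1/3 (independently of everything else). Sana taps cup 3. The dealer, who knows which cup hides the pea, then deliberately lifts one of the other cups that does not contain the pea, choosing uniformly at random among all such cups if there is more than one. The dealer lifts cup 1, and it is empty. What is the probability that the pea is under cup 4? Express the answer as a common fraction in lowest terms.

15/37

Apply Bayes' rule, conditioning on where the pea actually is.
If it is under cup 1 (prior 2/15): the dealer opened cup 1, so this case is ruled out; weight (2/15)·0 = 0.
If it is under cup 2 (prior 2/5): the dealer has 2 equally likely choices, so probability 1/2; weight (2/5)·(1/2) = 1/5.
If it is under cup 3 (prior 2/15): the dealer has 3 equally likely choices, so probability 1/3; weight (2/15)·(1/3) = 2/45.
If it is under cup 4 (prior 1/3): the dealer has 2 equally likely choices, so probability 1/2; weight (1/3)·(1/2) = 1/6.
The weights sum to 37/90.
So P(the pea under cup 4 | the dealer opened cup 1) = (1/6) / (37/90) = 15/37.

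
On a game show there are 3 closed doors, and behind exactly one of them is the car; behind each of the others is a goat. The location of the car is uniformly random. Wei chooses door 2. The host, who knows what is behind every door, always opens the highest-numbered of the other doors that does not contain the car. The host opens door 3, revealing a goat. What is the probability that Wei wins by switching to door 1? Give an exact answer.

1/2

Apply Bayes' rule, conditioning on where the car actually is.
If it is behind either of doors 1 and 2 (prior 1/3 each): door 3 is the highest-numbered option available, probability 1; weight (1/3)·1 = 1/3 each.
If it is behind door 3 (prior 1/3): the host opened door 3, so this case is ruled out; weight (1/3)·0 = 0.
The weights sum to 2/3.
So P(the car behind door 1 | the host opened door 3) = (1/3) / (2/3) = 1/2.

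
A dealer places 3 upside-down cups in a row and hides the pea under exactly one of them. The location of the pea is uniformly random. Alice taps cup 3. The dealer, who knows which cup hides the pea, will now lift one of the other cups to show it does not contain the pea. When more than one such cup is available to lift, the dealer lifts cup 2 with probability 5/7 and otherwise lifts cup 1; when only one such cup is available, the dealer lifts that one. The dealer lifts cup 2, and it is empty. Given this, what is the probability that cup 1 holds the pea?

7/12

Consider each possible location of the pea in turn.
If it is under cup 1 (prior 1/3): only cup 2 is available, probability 1; weight (1/3)·1 = 1/3.
If it is under cup 2 (prior 1/3): the dealer opened cup 2, so this case is ruled out; weight (1/3)·0 = 0.
If it is under cup 3 (prior 1/3): cup 2 is available, opened with probability 5/7; weight (1/3)·(5/7) = 5/21.
The weights sum to 4/7.
So P(the pea under cup 1 | the dealer opened cup 2) = (1/3) / (4/7) = 7/12.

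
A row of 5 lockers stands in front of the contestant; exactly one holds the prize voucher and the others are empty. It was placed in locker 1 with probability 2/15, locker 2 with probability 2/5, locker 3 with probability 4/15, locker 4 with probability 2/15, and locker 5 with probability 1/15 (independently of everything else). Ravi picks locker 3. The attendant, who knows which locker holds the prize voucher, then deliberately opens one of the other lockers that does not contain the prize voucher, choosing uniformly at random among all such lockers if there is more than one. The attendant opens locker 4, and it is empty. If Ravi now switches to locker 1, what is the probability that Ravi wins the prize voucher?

Condition on the true location of the prize voucher.
If it is in locker 1 (prior 2/15): the attendant has 3 equally likely choices, so probability 1/3; weight (2/15)·(1/3) = 2/45.
If it is in locker 2 (prior 2/5): the attendant has 3 equally likely choices, so probability 1/3; weight (2/5)·(1/3) = 2/15.
If it is in locker 3 (prior 4/15): the attendant has 4 equally likely choices, so probability 1/4; weight (4/15)·(1/4) = 1/15.
If it is in locker 4 (prior 2/15): the attendant opened locker 4, so this case is ruled out; weight (2/15)·0 = 0.
If it is in locker 5 (prior 1/15): the attendant has 3 equally likely choices, so probability 1/3; weight (1/15)·(1/3) = 1/45.
The weights sum to 4/15.
So P(the prize voucher in locker 1 | the attendant opened locker 4) = (2/45) / (4/15) = 1/6.

1/6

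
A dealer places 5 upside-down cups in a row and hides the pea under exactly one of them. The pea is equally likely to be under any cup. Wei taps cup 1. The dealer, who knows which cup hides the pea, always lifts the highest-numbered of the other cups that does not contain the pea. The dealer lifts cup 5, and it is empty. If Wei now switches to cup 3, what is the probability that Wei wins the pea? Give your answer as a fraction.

Apply Bayes' rule, conditioning on where the pea actually is.
If it is under any of cups 1, 2, 3, and 4 (prior 1/5 each): cup 5 is the highest-numbered option available, probability 1; weight (1/5)·1 = 1/5 each.
If it is under cup 5 (prior 1/5): the dealer opened cup 5, so this case is ruled out; weight (1/5)·0 = 0.
The weights sum to 4/5.
So P(the pea under cup 3 | the dealer opened cup 5) = (1/5) / (4/5) = 1/4.

1/4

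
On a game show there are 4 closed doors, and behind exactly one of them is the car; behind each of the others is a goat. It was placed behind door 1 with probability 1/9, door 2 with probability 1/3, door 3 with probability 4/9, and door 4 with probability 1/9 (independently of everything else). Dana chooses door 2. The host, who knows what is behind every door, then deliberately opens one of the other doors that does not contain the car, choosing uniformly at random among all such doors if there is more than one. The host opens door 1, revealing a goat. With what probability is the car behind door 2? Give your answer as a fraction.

Condition on the true location of the car.
If it is behind door 1 (prior 1/9): the host opened door 1, so this case is ruled out; weight (1/9)·0 = 0.
If it is behind door 2 (prior 1/3): the host has 3 equally likely choices, so probability 1/3; weight (1/3)·(1/3) = 1/9.
If it is behind door 3 (prior 4/9): the host has 2 equally likely choices, so probability 1/2; weight (4/9)·(1/2) = 2/9.
If it is behind door 4 (prior 1/9): the host has 2 equally likely choices, so probability 1/2; weight (1/9)·(1/2) = 1/18.
The weights sum to 7/18.
So P(the car behind door 2 | the host opened door 1) = (1/9) / (7/18) = 2/7.

2/7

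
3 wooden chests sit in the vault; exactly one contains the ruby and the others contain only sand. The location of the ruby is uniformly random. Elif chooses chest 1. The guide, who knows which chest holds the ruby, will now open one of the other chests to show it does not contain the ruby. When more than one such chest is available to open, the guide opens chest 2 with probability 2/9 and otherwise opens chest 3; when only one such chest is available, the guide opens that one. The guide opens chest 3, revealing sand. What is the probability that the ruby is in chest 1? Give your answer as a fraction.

7/16

Condition on the true location of the ruby.
If it is in chest 1 (prior 1/3): chest 2 is available but not opened, probability 7/9; weight (1/3)·(7/9) = 7/27.
If it is in chest 2 (prior 1/3): only chest 3 is available, probability 1; weight (1/3)·1 = 1/3.
If it is in chest 3 (prior 1/3): the guide opened chest 3, so this case is ruled out; weight (1/3)·0 = 0.
The weights sum to 16/27.
So P(the ruby in chest 1 | the guide opened chest 3) = (7/27) / (16/27) = 7/16.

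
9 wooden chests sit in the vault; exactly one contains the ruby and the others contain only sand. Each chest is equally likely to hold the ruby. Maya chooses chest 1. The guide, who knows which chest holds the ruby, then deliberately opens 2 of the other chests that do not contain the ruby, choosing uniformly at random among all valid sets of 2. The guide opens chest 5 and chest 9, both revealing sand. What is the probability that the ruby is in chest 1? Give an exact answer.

Apply Bayes' rule, conditioning on where the ruby actually is.
If it is in chest 1 (prior 1/9): the guide has 28 equally likely choices, so probability 1/28; weight (1/9)·(1/28) = 1/252.
If it is in any of chests 2, 3, 4, 6, 7, and 8 (prior 1/9 each): the guide has 21 equally likely choices, so probability 1/21; weight (1/9)·(1/21) = 1/189 each.
If it is in either of chests 5 and 9 (prior 1/9 each): that chest was opened and seen not to hold the prize — ruled out; weight (1/9)·0 = 0 each.
The weights sum to 1/28.
So P(the ruby in chest 1 | the guide opened chest 5 and chest 9) = (1/252) / (1/28) = 1/9.

1/9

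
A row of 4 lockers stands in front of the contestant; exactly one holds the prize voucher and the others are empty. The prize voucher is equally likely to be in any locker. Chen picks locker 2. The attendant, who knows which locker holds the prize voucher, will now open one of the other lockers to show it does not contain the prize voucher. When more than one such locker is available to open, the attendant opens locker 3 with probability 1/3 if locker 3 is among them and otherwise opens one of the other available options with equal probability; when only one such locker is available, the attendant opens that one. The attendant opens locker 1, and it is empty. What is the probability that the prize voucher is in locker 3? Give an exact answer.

Apply Bayes' rule, conditioning on where the prize voucher actually is.
If it is in locker 1 (prior 1/4): the attendant opened locker 1, so this case is ruled out; weight (1/4)·0 = 0.
If it is in locker 2 (prior 1/4): locker 3 is available but not opened; locker 1 gets probability (1 − 1/3)/2 = 1/3; weight (1/4)·(1/3) = 1/12.
If it is in locker 3 (prior 1/4): locker 3 holds the prize so is unavailable; the attendant chooses uniformly among the 2 others, probability 1/2; weight (1/4)·(1/2) = 1/8.
If it is in locker 4 (prior 1/4): locker 3 is available but not opened, probability 2/3; weight (1/4)·(2/3) = 1/6.
The weights sum to 3/8.
So P(the prize voucher in locker 3 | the attendant opened locker 1) = (1/8) / (3/8) = 1/3.

1/3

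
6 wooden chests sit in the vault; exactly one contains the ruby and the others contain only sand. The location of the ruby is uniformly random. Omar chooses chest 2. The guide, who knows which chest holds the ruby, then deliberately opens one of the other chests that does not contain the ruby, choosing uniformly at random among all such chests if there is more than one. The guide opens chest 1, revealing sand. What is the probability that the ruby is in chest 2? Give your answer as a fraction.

1/6

Apply Bayes' rule, conditioning on where the ruby actually is.
If it is in chest 1 (prior 1/6): the guide opened chest 1, so this case is ruled out; weight (1/6)·0 = 0.
If it is in chest 2 (prior 1/6): the guide has 5 equally likely choices, so probability 1/5; weight (1/6)·(1/5) = 1/30.
If it is in any of chests 3, 4, 5, and 6 (prior 1/6 each): the guide has 4 equally likely choices, so probability 1/4; weight (1/6)·(1/4) = 1/24 each.
The weights sum to 1/5.
So P(the ruby in chest 2 | the guide opened chest 1) = (1/30) / (1/5) = 1/6.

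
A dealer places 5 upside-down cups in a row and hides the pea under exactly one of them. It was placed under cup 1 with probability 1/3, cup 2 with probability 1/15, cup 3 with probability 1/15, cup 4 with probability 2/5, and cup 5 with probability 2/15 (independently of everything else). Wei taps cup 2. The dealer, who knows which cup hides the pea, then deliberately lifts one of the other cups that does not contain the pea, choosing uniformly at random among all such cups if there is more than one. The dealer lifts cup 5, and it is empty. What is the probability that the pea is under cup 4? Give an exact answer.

8/17

Consider each possible location of the pea in turn.
If it is under cup 1 (prior 1/3): the dealer has 3 equally likely choices, so probability 1/3; weight (1/3)·(1/3) = 1/9.
If it is under cup 2 (prior 1/15): the dealer has 4 equally likely choices, so probability 1/4; weight (1/15)·(1/4) = 1/60.
If it is under cup 3 (prior 1/15): the dealer has 3 equally likely choices, so probability 1/3; weight (1/15)·(1/3) = 1/45.
If it is under cup 4 (prior 2/5): the dealer has 3 equally likely choices, so probability 1/3; weight (2/5)·(1/3) = 2/15.
If it is under cup 5 (prior 2/15): the dealer opened cup 5, so this case is ruled out; weight (2/15)·0 = 0.
The weights sum to 17/60.
So P(the pea under cup 4 | the dealer opened cup 5) = (2/15) / (17/60) = 8/17.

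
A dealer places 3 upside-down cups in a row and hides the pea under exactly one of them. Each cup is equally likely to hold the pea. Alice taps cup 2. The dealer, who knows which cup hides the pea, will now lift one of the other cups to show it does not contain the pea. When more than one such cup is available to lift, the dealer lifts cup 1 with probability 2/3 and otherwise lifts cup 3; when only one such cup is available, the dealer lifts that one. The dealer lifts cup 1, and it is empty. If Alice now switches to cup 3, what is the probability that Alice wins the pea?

3/5

Condition on the true location of the pea.
If it is under cup 1 (prior 1/3): the dealer opened cup 1, so this case is ruled out; weight (1/3)·0 = 0.
If it is under cup 2 (prior 1/3): cup 1 is available, opened with probability 2/3; weight (1/3)·(2/3) = 2/9.
If it is under cup 3 (prior 1/3): only cup 1 is available, probability 1; weight (1/3)·1 = 1/3.
The weights sum to 5/9.
So P(the pea under cup 3 | the dealer opened cup 1) = (1/3) / (5/9) = 3/5.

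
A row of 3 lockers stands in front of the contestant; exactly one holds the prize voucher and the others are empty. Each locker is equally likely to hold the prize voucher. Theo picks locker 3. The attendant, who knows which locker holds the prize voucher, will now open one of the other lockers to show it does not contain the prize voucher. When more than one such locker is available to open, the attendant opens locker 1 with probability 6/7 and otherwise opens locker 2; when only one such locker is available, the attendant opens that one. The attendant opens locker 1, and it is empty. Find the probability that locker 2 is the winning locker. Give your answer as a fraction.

7/13

Condition on the true location of the prize voucher.
If it is in locker 1 (prior 1/3): the attendant opened locker 1, so this case is ruled out; weight (1/3)·0 = 0.
If it is in locker 2 (prior 1/3): only locker 1 is available, probability 1; weight (1/3)·1 = 1/3.
If it is in locker 3 (prior 1/3): locker 1 is available, opened with probability 6/7; weight (1/3)·(6/7) = 2/7.
The weights sum to 13/21.
So P(the prize voucher in locker 2 | the attendant opened locker 1) = (1/3) / (13/21) = 7/13.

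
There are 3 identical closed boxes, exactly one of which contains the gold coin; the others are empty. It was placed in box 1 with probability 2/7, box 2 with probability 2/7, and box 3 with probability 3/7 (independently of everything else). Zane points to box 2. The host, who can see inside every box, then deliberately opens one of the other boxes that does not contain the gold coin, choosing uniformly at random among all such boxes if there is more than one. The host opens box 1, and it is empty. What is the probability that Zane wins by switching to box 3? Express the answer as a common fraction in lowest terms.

3/4

Consider each possible location of the gold coin in turn.
If it is in box 1 (prior 2/7): the host opened box 1, so this case is ruled out; weight (2/7)·0 = 0.
If it is in box 2 (prior 2/7): the host has 2 equally likely choices, so probability 1/2; weight (2/7)·(1/2) = 1/7.
If it is in box 3 (prior 3/7): the host has no choice, probability 1; weight (3/7)·1 = 3/7.
The weights sum to 4/7.
So P(the gold coin in box 3 | the host opened box 1) = (3/7) / (4/7) = 3/4.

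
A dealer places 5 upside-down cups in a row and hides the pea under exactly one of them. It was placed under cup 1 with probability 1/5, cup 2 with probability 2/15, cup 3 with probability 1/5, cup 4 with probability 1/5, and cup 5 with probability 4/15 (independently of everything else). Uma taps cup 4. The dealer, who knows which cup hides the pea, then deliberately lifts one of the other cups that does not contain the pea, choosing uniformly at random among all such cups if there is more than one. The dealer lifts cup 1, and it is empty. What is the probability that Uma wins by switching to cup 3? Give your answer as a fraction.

Consider each possible location of the pea in turn.
If it is under cup 1 (prior 1/5): the dealer opened cup 1, so this case is ruled out; weight (1/5)·0 = 0.
If it is under cup 2 (prior 2/15): the dealer has 3 equally likely choices, so probability 1/3; weight (2/15)·(1/3) = 2/45.
If it is under cup 3 (prior 1/5): the dealer has 3 equally likely choices, so probability 1/3; weight (1/5)·(1/3) = 1/15.
If it is under cup 4 (prior 1/5): the dealer has 4 equally likely choices, so probability 1/4; weight (1/5)·(1/4) = 1/20.
If it is under cup 5 (prior 4/15): the dealer has 3 equally likely choices, so probability 1/3; weight (4/15)·(1/3) = 4/45.
The weights sum to 1/4.
So P(the pea under cup 3 | the dealer opened cup 1) = (1/15) / (1/4) = 4/15.

4/15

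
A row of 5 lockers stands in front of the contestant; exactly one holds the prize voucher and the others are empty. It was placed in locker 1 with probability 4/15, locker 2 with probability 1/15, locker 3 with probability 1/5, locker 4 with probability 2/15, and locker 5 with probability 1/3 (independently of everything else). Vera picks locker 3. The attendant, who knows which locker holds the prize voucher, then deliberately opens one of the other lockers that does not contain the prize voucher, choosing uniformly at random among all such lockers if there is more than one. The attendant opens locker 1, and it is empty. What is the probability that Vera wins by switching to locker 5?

20/41

Consider each possible location of the prize voucher in turn.
If it is in locker 1 (prior 4/15): the attendant opened locker 1, so this case is ruled out; weight (4/15)·0 = 0.
If it is in locker 2 (prior 1/15): the attendant has 3 equally likely choices, so probability 1/3; weight (1/15)·(1/3) = 1/45.
If it is in locker 3 (prior 1/5): the attendant has 4 equally likely choices, so probability 1/4; weight (1/5)·(1/4) = 1/20.
If it is in locker 4 (prior 2/15): the attendant has 3 equally likely choices, so probability 1/3; weight (2/15)·(1/3) = 2/45.
If it is in locker 5 (prior 1/3): the attendant has 3 equally likely choices, so probability 1/3; weight (1/3)·(1/3) = 1/9.
The weights sum to 41/180.
So P(the prize voucher in locker 5 | the attendant opened locker 1) = (1/9) / (41/180) = 20/41.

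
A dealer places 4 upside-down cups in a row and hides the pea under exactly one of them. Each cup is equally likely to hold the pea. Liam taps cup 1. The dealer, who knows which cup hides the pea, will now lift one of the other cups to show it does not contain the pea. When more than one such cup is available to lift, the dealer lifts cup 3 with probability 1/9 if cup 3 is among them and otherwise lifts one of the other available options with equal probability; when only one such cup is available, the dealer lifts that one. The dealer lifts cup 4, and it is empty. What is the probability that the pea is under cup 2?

16/33

Condition on the true location of the pea.
If it is under cup 1 (prior 1/4): cup 3 is available but not opened; cup 4 gets probability (1 − 1/9)/2 = 4/9; weight (1/4)·(4/9) = 1/9.
If it is under cup 2 (prior 1/4): cup 3 is available but not opened, probability 8/9; weight (1/4)·(8/9) = 2/9.
If it is under cup 3 (prior 1/4): cup 3 holds the prize so is unavailable; the dealer chooses uniformly among the 2 others, probability 1/2; weight (1/4)·(1/2) = 1/8.
If it is under cup 4 (prior 1/4): the dealer opened cup 4, so this case is ruled out; weight (1/4)·0 = 0.
The weights sum to 11/24.
So P(the pea under cup 2 | the dealer opened cup 4) = (2/9) / (11/24) = 16/33.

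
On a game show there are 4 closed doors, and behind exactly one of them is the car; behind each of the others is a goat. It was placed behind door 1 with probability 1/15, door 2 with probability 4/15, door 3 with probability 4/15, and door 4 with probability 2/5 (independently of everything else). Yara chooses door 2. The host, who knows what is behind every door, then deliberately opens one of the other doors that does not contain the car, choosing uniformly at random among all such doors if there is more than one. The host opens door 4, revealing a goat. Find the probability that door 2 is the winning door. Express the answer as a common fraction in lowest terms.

Consider each possible location of the car in turn.
If it is behind door 1 (prior 1/15): the host has 2 equally likely choices, so probability 1/2; weight (1/15)·(1/2) = 1/30.
If it is behind door 2 (prior 4/15): the host has 3 equally likely choices, so probability 1/3; weight (4/15)·(1/3) = 4/45.
If it is behind door 3 (prior 4/15): the host has 2 equally likely choices, so probability 1/2; weight (4/15)·(1/2) = 2/15.
If it is behind door 4 (prior 2/5): the host opened door 4, so this case is ruled out; weight (2/5)·0 = 0.
The weights sum to 23/90.
So P(the car behind door 2 | the host opened door 4) = (4/45) / (23/90) = 8/23.

8/23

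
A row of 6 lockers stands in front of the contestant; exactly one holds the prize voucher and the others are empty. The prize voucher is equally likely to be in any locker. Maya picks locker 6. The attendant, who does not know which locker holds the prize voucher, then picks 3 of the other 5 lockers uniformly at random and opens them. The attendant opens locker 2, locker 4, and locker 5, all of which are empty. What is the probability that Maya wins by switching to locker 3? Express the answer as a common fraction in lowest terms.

1/3

Apply Bayes' rule, conditioning on where the prize voucher actually is.
If it is in any of lockers 1, 3, and 6 (prior 1/6 each): the attendant picks exactly this set with probability 1/10 regardless, and none is the prize; weight (1/6)·(1/10) = 1/60 each.
If it is in any of lockers 2, 4, and 5 (prior 1/6 each): that locker was opened and seen not to hold the prize — ruled out; weight (1/6)·0 = 0 each.
The weights sum to 1/20.
So P(the prize voucher in locker 3 | the attendant opened locker 2, locker 4, and locker 5) = (1/60) / (1/20) = 1/3.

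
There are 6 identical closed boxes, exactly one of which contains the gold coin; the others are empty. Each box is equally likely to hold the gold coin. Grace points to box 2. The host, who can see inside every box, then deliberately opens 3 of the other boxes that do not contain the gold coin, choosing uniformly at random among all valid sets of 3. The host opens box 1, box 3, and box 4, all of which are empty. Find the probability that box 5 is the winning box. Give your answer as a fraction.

5/12

Apply Bayes' rule, conditioning on where the gold coin actually is.
If it is in any of boxes 1, 3, and 4 (prior 1/6 each): that box was opened and seen not to hold the prize — ruled out; weight (1/6)·0 = 0 each.
If it is in box 2 (prior 1/6): the host has 10 equally likely choices, so probability 1/10; weight (1/6)·(1/10) = 1/60.
If it is in either of boxes 5 and 6 (prior 1/6 each): the host has 4 equally likely choices, so probability 1/4; weight (1/6)·(1/4) = 1/24 each.
The weights sum to 1/10.
So P(the gold coin in box 5 | the host opened box 1, box 3, and box 4) = (1/24) / (1/10) = 5/12.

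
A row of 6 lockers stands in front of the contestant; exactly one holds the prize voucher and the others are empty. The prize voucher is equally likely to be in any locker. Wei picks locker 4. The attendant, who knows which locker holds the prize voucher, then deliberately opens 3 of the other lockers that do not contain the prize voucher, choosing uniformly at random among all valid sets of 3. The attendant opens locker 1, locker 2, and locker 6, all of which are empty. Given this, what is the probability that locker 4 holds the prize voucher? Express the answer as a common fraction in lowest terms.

Apply Bayes' rule, conditioning on where the prize voucher actually is.
If it is in any of lockers 1, 2, and 6 (prior 1/6 each): that locker was opened and seen not to hold the prize — ruled out; weight (1/6)·0 = 0 each.
If it is in either of lockers 3 and 5 (prior 1/6 each): the attendant has 4 equally likely choices, so probability 1/4; weight (1/6)·(1/4) = 1/24 each.
If it is in locker 4 (prior 1/6): the attendant has 10 equally likely choices, so probability 1/10; weight (1/6)·(1/10) = 1/60.
The weights sum to 1/10.
So P(the prize voucher in locker 4 | the attendant opened locker 1, locker 2, and locker 6) = (1/60) / (1/10) = 1/6.

1/6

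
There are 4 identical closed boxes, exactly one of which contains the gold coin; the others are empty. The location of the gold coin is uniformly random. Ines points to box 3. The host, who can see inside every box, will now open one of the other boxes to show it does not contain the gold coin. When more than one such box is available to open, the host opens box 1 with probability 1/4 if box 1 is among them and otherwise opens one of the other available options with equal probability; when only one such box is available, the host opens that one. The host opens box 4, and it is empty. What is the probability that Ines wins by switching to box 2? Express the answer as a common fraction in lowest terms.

6/13

Apply Bayes' rule, conditioning on where the gold coin actually is.
If it is in box 1 (prior 1/4): box 1 holds the prize so is unavailable; the host chooses uniformly among the 2 others, probability 1/2; weight (1/4)·(1/2) = 1/8.
If it is in box 2 (prior 1/4): box 1 is available but not opened, probability 3/4; weight (1/4)·(3/4) = 3/16.
If it is in box 3 (prior 1/4): box 1 is available but not opened; box 4 gets probability (1 − 1/4)/2 = 3/8; weight (1/4)·(3/8) = 3/32.
If it is in box 4 (prior 1/4): the host opened box 4, so this case is ruled out; weight (1/4)·0 = 0.
The weights sum to 13/32.
So P(the gold coin in box 2 | the host opened box 4) = (3/16) / (13/32) = 6/13.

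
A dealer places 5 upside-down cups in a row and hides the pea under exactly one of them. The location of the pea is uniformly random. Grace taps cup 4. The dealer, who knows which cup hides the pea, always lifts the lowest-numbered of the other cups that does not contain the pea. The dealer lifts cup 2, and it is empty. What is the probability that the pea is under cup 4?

Condition on the true location of the pea.
If it is under cup 1 (prior 1/5): cup 2 is the lowest-numbered option available, probability 1; weight (1/5)·1 = 1/5.
If it is under cup 2 (prior 1/5): the dealer opened cup 2, so this case is ruled out; weight (1/5)·0 = 0.
If it is under any of cups 3, 4, and 5 (prior 1/5 each): the dealer would have opened cup 1 instead, probability 0; weight (1/5)·0 = 0 each.
The weights sum to 1/5.
So P(the pea under cup 4 | the dealer opened cup 2) = 0 / (1/5) = 0.

0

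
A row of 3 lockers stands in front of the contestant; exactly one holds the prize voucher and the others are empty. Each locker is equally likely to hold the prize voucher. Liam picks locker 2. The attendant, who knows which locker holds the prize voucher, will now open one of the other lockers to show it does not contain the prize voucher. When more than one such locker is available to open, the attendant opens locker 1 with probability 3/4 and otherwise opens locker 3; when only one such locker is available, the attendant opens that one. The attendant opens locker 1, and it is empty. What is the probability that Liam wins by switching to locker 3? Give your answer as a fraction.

Condition on the true location of the prize voucher.
If it is in locker 1 (prior 1/3): the attendant opened locker 1, so this case is ruled out; weight (1/3)·0 = 0.
If it is in locker 2 (prior 1/3): locker 1 is available, opened with probability 3/4; weight (1/3)·(3/4) = 1/4.
If it is in locker 3 (prior 1/3): only locker 1 is available, probability 1; weight (1/3)·1 = 1/3.
The weights sum to 7/12.
So P(the prize voucher in locker 3 | the attendant opened locker 1) = (1/3) / (7/12) = 4/7.

4/7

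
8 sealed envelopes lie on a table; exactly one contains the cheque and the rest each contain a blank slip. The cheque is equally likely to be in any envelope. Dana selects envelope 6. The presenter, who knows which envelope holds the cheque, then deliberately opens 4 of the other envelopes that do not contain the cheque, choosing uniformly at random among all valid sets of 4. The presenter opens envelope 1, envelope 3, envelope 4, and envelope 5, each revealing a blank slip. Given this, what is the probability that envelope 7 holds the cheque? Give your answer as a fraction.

Consider each possible location of the cheque in turn.
If it is in any of envelopes 1, 3, 4, and 5 (prior 1/8 each): that envelope was opened and seen not to hold the prize — ruled out; weight (1/8)·0 = 0 each.
If it is in any of envelopes 2, 7, and 8 (prior 1/8 each): the presenter has 15 equally likely choices, so probability 1/15; weight (1/8)·(1/15) = 1/120 each.
If it is in envelope 6 (prior 1/8): the presenter has 35 equally likely choices, so probability 1/35; weight (1/8)·(1/35) = 1/280.
The weights sum to 1/35.
So P(the cheque in envelope 7 | the presenter opened envelope 1, envelope 3, envelope 4, and envelope 5) = (1/120) / (1/35) = 7/24.

7/24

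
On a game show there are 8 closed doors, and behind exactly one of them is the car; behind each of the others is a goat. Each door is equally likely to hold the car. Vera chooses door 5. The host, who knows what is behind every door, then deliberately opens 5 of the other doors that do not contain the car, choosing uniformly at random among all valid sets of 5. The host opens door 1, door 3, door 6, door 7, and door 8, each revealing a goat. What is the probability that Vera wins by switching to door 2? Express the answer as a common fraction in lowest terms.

Consider each possible location of the car in turn.
If it is behind any of doors 1, 3, 6, 7, and 8 (prior 1/8 each): that door was opened and seen not to hold the prize — ruled out; weight (1/8)·0 = 0 each.
If it is behind either of doors 2 and 4 (prior 1/8 each): the host has 6 equally likely choices, so probability 1/6; weight (1/8)·(1/6) = 1/48 each.
If it is behind door 5 (prior 1/8): the host has 21 equally likely choices, so probability 1/21; weight (1/8)·(1/21) = 1/168.
The weights sum to 1/21.
So P(the car behind door 2 | the host opened door 1, door 3, door 6, door 7, and door 8) = (1/48) / (1/21) = 7/16.

7/16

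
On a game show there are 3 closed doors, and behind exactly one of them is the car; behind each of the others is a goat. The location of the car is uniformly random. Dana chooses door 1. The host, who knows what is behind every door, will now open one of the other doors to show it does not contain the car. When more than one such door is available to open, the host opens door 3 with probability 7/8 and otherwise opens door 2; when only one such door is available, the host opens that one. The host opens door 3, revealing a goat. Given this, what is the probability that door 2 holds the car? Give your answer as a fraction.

8/15

Consider each possible location of the car in turn.
If it is behind door 1 (prior 1/3): door 3 is available, opened with probability 7/8; weight (1/3)·(7/8) = 7/24.
If it is behind door 2 (prior 1/3): only door 3 is available, probability 1; weight (1/3)·1 = 1/3.
If it is behind door 3 (prior 1/3): the host opened door 3, so this case is ruled out; weight (1/3)·0 = 0.
The weights sum to 5/8.
So P(the car behind door 2 | the host opened door 3) = (1/3) / (5/8) = 8/15.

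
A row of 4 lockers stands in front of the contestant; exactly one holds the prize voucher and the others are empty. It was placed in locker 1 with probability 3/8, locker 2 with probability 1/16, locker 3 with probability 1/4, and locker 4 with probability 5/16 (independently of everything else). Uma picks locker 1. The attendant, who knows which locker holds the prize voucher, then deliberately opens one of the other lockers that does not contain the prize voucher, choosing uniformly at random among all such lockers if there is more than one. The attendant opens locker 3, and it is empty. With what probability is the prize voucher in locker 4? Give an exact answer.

1/2

Consider each possible location of the prize voucher in turn.
If it is in locker 1 (prior 3/8): the attendant has 3 equally likely choices, so probability 1/3; weight (3/8)·(1/3) = 1/8.
If it is in locker 2 (prior 1/16): the attendant has 2 equally likely choices, so probability 1/2; weight (1/16)·(1/2) = 1/32.
If it is in locker 3 (prior 1/4): the attendant opened locker 3, so this case is ruled out; weight (1/4)·0 = 0.
If it is in locker 4 (prior 5/16): the attendant has 2 equally likely choices, so probability 1/2; weight (5/16)·(1/2) = 5/32.
The weights sum to 5/16.
So P(the prize voucher in locker 4 | the attendant opened locker 3) = (5/32) / (5/16) = 1/2.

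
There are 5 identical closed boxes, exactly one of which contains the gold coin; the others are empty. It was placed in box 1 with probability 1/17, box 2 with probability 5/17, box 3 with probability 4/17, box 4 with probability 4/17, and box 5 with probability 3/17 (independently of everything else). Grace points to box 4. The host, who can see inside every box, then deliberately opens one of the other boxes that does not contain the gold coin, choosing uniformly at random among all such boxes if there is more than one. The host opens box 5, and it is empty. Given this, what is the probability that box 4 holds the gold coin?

Consider each possible location of the gold coin in turn.
If it is in box 1 (prior 1/17): the host has 3 equally likely choices, so probability 1/3; weight (1/17)·(1/3) = 1/51.
If it is in box 2 (prior 5/17): the host has 3 equally likely choices, so probability 1/3; weight (5/17)·(1/3) = 5/51.
If it is in box 3 (prior 4/17): the host has 3 equally likely choices, so probability 1/3; weight (4/17)·(1/3) = 4/51.
If it is in box 4 (prior 4/17): the host has 4 equally likely choices, so probability 1/4; weight (4/17)·(1/4) = 1/17.
If it is in box 5 (prior 3/17): the host opened box 5, so this case is ruled out; weight (3/17)·0 = 0.
The weights sum to 13/51.
So P(the gold coin in box 4 | the host opened box 5) = (1/17) / (13/51) = 3/13.

3/13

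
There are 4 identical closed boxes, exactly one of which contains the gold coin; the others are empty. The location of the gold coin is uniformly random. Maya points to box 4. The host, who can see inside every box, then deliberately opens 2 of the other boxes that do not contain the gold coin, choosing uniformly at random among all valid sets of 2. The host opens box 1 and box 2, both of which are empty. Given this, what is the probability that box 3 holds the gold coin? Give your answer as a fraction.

Condition on the true location of the gold coin.
If it is in either of boxes 1 and 2 (prior 1/4 each): that box was opened and seen not to hold the prize — ruled out; weight (1/4)·0 = 0 each.
If it is in box 3 (prior 1/4): the host has no choice, probability 1; weight (1/4)·1 = 1/4.
If it is in box 4 (prior 1/4): the host has 3 equally likely choices, so probability 1/3; weight (1/4)·(1/3) = 1/12.
The weights sum to 1/3.
So P(the gold coin in box 3 | the host opened box 1 and box 2) = (1/4) / (1/3) = 3/4.

3/4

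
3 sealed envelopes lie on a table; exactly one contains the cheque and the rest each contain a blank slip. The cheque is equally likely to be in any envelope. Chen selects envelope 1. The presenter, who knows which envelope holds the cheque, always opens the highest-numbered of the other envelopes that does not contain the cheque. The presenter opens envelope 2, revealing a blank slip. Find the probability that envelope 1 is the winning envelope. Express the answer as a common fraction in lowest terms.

0

Consider each possible location of the cheque in turn.
If it is in envelope 1 (prior 1/3): the presenter would have opened envelope 3 instead, probability 0; weight (1/3)·0 = 0.
If it is in envelope 2 (prior 1/3): the presenter opened envelope 2, so this case is ruled out; weight (1/3)·0 = 0.
If it is in envelope 3 (prior 1/3): envelope 2 is the highest-numbered option available, probability 1; weight (1/3)·1 = 1/3.
The weights sum to 1/3.
So P(the cheque in envelope 1 | the presenter opened envelope 2) = 0 / (1/3) = 0.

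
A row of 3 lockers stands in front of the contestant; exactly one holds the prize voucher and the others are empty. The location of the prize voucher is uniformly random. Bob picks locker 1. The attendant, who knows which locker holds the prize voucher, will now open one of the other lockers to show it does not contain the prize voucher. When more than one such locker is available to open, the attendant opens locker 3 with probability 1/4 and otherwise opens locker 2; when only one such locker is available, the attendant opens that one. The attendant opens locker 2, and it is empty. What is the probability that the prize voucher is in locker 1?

3/7

Condition on the true location of the prize voucher.
If it is in locker 1 (prior 1/3): locker 3 is available but not opened, probability 3/4; weight (1/3)·(3/4) = 1/4.
If it is in locker 2 (prior 1/3): the attendant opened locker 2, so this case is ruled out; weight (1/3)·0 = 0.
If it is in locker 3 (prior 1/3): only locker 2 is available, probability 1; weight (1/3)·1 = 1/3.
The weights sum to 7/12.
So P(the prize voucher in locker 1 | the attendant opened locker 2) = (1/4) / (7/12) = 3/7.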